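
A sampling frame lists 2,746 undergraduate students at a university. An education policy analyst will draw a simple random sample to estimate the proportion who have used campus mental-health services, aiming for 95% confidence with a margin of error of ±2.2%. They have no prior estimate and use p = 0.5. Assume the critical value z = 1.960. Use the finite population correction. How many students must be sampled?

Unadjusted: n₀ = 1.960² × 0.50 × 0.50 / 0.022² ≈ 1984.30, so n₀ = 1985.
Finite population correction with N = 2,746: n = n₀ / (1 + (n₀−1)/N) = 1985 / (1 + 1984/2746) = 1985 / 1.7225 ≈ 1152.39.
Rounding up, n = 1153.

1153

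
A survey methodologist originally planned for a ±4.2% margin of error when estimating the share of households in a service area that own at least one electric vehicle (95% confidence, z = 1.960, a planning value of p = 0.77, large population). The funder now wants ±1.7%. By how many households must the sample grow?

1969

At ±4.2%: n = 1.960² × 0.1771 / 0.042² ≈ 385.68 → 386.
At ±1.7%: n = 1.960² × 0.1771 / 0.017² ≈ 2354.14 → 2355.
Additional respondents: 2355 − 386 = 1969.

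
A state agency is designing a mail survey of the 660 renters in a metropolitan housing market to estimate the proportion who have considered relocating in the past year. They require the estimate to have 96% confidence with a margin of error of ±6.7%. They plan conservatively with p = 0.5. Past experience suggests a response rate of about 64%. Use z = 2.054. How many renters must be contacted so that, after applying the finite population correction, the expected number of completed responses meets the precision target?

272

Completed interviews needed (unadjusted): n₀ = 2.054² × 0.2500 / 0.067² ≈ 234.96 → 235.
FPC for N = 660: n = 235 / (1 + 234/660) = 235 / 1.3545 ≈ 173.49 → 174.
At a 64% response rate, contacts needed = 174 / 0.64 ≈ 271.88 → 272.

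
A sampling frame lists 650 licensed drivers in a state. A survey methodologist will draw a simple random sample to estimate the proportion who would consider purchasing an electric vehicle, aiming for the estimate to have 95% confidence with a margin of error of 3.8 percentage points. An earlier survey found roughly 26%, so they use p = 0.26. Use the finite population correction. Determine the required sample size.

287

For 95% confidence, z = 1.96.
Unadjusted: n₀ = 1.96² × 0.26 × 0.74 / 0.038² ≈ 511.86, so n₀ = 512.
Finite population correction with N = 650: n = n₀ / (1 + (n₀−1)/N) = 512 / (1 + 511/650) = 512 / 1.7862 ≈ 286.65.
Rounding up, n = 287.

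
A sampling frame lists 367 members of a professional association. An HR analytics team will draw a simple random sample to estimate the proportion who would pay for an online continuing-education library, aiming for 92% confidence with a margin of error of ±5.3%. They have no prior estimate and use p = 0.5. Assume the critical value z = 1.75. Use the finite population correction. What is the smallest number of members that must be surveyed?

Unadjusted: n₀ = 1.75² × 0.50 × 0.50 / 0.053² ≈ 272.56, so n₀ = 273.
Finite population correction with N = 367: n = n₀ / (1 + (n₀−1)/N) = 273 / (1 + 272/367) = 273 / 1.7411 ≈ 156.79.
Rounding up, n = 157.

157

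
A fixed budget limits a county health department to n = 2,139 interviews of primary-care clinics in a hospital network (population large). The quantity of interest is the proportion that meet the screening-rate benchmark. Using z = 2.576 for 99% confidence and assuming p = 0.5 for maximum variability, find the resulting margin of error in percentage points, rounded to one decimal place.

2.8

SE(p̂) = √[p(1−p)/n] = √[0.2500/2139] = 0.01081.
E = z × SE = 2.576 × 0.01081 = 0.02785, or 2.8 percentage points.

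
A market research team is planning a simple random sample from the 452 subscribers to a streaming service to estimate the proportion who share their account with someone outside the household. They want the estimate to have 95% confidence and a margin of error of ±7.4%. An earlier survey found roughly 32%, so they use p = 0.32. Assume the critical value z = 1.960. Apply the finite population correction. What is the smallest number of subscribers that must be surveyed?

Unadjusted: n₀ = 1.960² × 0.32 × 0.68 / 0.074² ≈ 152.65, so n₀ = 153.
Finite population correction with N = 452: n = n₀ / (1 + (n₀−1)/N) = 153 / (1 + 152/452) = 153 / 1.3363 ≈ 114.50.
Rounding up, n = 115.

115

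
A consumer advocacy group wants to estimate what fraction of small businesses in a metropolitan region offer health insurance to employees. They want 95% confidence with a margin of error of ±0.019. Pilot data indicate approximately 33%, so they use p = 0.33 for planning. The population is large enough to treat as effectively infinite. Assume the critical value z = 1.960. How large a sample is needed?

2353

With p = 0.33, p(1−p) = 0.2211.
n = z²·p(1−p)/E² = 1.960² × 0.2211 / 0.019² = 3.8416 × 0.2211 / 0.000361 ≈ 2352.85.
Rounding up gives n = 2353.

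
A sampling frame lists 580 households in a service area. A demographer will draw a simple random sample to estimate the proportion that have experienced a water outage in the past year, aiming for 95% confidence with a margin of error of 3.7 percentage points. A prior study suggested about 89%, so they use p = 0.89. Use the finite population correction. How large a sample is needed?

For 95% confidence, z = 1.960.
Unadjusted: n₀ = 1.960² × 0.89 × 0.11 / 0.037² ≈ 274.72, so n₀ = 275.
Finite population correction with N = 580: n = n₀ / (1 + (n₀−1)/N) = 275 / (1 + 274/580) = 275 / 1.4724 ≈ 186.77.
Rounding up, n = 187.

187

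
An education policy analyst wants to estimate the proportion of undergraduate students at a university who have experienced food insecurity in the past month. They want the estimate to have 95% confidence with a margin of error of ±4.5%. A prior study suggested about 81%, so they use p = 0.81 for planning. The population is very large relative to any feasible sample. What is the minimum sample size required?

292

For 95% confidence, z = 1.96.
With p = 0.81, p(1−p) = 0.1539.
n = z²·p(1−p)/E² = 1.96² × 0.1539 / 0.045² = 3.8416 × 0.1539 / 0.002025 ≈ 291.96.
Rounding up gives n = 292.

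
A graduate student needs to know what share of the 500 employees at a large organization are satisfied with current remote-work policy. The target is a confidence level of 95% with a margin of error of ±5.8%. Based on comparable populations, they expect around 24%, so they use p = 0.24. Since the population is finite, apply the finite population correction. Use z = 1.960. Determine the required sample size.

Unadjusted: n₀ = 1.960² × 0.24 × 0.76 / 0.058² ≈ 208.30, so n₀ = 209.
Finite population correction with N = 500: n = n₀ / (1 + (n₀−1)/N) = 209 / (1 + 208/500) = 209 / 1.4160 ≈ 147.60.
Rounding up, n = 148.

148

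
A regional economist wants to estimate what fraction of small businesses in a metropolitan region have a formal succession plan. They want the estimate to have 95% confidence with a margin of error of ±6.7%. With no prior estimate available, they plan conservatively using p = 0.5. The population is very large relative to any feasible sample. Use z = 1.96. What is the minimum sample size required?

With p = 0.5, p(1−p) = 0.25.
n = z²·p(1−p)/E² = 1.96² × 0.2500 / 0.067² = 3.8416 × 0.2500 / 0.004489 ≈ 213.95.
Rounding up gives n = 214.

214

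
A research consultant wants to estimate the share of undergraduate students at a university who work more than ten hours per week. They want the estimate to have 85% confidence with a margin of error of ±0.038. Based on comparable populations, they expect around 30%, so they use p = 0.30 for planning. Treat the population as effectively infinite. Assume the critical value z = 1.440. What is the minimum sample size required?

302

With p = 0.30, p(1−p) = 0.2100.
n = z²·p(1−p)/E² = 1.440² × 0.2100 / 0.038² = 2.0736 × 0.2100 / 0.001444 ≈ 301.56.
Rounding up gives n = 302.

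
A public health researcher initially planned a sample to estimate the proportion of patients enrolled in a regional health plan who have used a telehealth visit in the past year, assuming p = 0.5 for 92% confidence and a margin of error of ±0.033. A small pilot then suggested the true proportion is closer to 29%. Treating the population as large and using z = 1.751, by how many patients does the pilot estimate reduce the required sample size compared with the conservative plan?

124

Conservative (p = 0.5): n = 1.751² × 0.25 / 0.033² ≈ 703.86 → 704.
Using p = 0.29: p(1−p) = 0.2059, so n = 1.751² × 0.2059 / 0.033² ≈ 579.70 → 580.
Reduction: 704 − 580 = 124.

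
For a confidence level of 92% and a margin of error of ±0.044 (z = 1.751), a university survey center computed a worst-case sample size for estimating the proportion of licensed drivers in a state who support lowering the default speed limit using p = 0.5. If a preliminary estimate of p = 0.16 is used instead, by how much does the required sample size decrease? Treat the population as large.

183

Conservative (p = 0.5): n = 1.751² × 0.25 / 0.044² ≈ 395.92 → 396.
Using p = 0.16: p(1−p) = 0.1344, so n = 1.751² × 0.1344 / 0.044² ≈ 212.85 → 213.
Reduction: 396 − 213 = 183.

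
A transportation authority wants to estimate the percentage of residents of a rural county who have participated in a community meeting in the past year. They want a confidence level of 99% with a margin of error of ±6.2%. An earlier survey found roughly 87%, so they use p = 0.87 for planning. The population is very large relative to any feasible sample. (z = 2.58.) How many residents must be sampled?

With p = 0.87, p(1−p) = 0.1131.
n = z²·p(1−p)/E² = 2.58² × 0.1131 / 0.062² = 6.6564 × 0.1131 / 0.003844 ≈ 195.85.
Rounding up gives n = 196.

196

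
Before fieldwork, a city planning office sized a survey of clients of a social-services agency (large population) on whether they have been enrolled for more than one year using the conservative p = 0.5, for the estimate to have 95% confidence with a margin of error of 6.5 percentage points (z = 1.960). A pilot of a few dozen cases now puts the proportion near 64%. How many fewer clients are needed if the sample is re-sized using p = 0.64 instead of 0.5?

18

Conservative (p = 0.5): n = 1.960² × 0.25 / 0.065² ≈ 227.31 → 228.
Using p = 0.64: p(1−p) = 0.2304, so n = 1.960² × 0.2304 / 0.065² ≈ 209.49 → 210.
Reduction: 228 − 210 = 18.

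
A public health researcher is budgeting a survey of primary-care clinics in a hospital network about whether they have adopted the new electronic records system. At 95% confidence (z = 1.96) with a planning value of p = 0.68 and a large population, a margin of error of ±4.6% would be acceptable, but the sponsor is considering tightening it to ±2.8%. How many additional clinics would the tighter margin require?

671

At ±4.6%: n = 1.96² × 0.2176 / 0.046² ≈ 395.05 → 396.
At ±2.8%: n = 1.96² × 0.2176 / 0.028² ≈ 1066.24 → 1067.
Additional respondents: 1067 − 396 = 671.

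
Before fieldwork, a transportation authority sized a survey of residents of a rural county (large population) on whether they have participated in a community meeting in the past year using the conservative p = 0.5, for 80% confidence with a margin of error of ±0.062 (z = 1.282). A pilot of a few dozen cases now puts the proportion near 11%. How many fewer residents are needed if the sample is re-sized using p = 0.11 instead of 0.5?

Conservative (p = 0.5): n = 1.282² × 0.25 / 0.062² ≈ 106.89 → 107.
Using p = 0.11: p(1−p) = 0.0979, so n = 1.282² × 0.0979 / 0.062² ≈ 41.86 → 42.
Reduction: 107 − 42 = 65.

65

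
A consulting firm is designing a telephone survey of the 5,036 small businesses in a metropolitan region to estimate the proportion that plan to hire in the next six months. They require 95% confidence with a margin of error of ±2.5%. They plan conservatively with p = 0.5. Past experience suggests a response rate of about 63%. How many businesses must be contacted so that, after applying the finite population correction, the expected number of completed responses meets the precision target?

For 95% confidence, z = 1.96.
Completed interviews needed (unadjusted): n₀ = 1.96² × 0.2500 / 0.025² ≈ 1536.64 → 1537.
FPC for N = 5,036: n = 1537 / (1 + 1536/5036) = 1537 / 1.3050 ≈ 1177.77 → 1178.
At a 63% response rate, contacts needed = 1178 / 0.63 ≈ 1869.84 → 1870.

1870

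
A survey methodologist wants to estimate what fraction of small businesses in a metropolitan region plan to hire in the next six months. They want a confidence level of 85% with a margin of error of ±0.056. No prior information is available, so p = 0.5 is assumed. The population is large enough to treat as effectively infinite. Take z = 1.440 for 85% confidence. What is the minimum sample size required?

With p = 0.5, p(1−p) = 0.25.
n = z²·p(1−p)/E² = 1.440² × 0.2500 / 0.056² = 2.0736 × 0.2500 / 0.003136 ≈ 165.31.
Rounding up gives n = 166.

166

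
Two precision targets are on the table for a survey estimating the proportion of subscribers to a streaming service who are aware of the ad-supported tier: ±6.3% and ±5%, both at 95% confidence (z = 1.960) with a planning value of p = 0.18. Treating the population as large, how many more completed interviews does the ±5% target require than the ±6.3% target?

At ±6.3%: n = 1.960² × 0.1476 / 0.063² ≈ 142.86 → 143.
At ±5%: n = 1.960² × 0.1476 / 0.050² ≈ 226.81 → 227.
Additional respondents: 227 − 143 = 84.

84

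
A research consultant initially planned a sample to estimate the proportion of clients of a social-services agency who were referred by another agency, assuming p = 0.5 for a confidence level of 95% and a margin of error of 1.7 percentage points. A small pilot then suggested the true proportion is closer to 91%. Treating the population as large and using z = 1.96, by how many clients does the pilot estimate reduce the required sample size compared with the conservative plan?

2235

Conservative (p = 0.5): n = 1.96² × 0.25 / 0.017² ≈ 3323.18 → 3324.
Using p = 0.91: p(1−p) = 0.0819, so n = 1.96² × 0.0819 / 0.017² ≈ 1088.67 → 1089.
Reduction: 3324 − 1089 = 2235.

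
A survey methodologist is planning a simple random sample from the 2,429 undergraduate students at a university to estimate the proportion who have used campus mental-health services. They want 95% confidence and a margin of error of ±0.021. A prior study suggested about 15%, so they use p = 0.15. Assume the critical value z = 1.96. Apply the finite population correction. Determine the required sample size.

Unadjusted: n₀ = 1.96² × 0.15 × 0.85 / 0.021² ≈ 1110.67, so n₀ = 1111.
Finite population correction with N = 2,429: n = n₀ / (1 + (n₀−1)/N) = 1111 / (1 + 1110/2429) = 1111 / 1.4570 ≈ 762.54.
Rounding up, n = 763.

763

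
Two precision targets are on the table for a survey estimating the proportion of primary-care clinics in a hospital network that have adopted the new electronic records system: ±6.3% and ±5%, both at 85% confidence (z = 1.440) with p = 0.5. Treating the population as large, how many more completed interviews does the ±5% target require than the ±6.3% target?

At ±6.3%: n = 1.440² × 0.2500 / 0.063² ≈ 130.61 → 131.
At ±5%: n = 1.440² × 0.2500 / 0.050² ≈ 207.36 → 208.
Additional respondents: 208 − 131 = 77.

77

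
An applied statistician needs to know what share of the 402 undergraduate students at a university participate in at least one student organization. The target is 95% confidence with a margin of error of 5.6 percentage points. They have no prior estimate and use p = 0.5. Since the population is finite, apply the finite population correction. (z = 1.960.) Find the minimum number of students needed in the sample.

Unadjusted: n₀ = 1.960² × 0.50 × 0.50 / 0.056² ≈ 306.25, so n₀ = 307.
Finite population correction with N = 402: n = n₀ / (1 + (n₀−1)/N) = 307 / (1 + 306/402) = 307 / 1.7612 ≈ 174.31.
Rounding up, n = 175.

175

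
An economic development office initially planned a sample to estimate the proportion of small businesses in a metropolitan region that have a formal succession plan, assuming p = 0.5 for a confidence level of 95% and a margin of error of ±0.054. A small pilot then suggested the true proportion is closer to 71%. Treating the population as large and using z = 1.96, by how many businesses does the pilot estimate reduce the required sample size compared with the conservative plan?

Conservative (p = 0.5): n = 1.96² × 0.25 / 0.054² ≈ 329.36 → 330.
Using p = 0.71: p(1−p) = 0.2059, so n = 1.96² × 0.2059 / 0.054² ≈ 271.26 → 272.
Reduction: 330 − 272 = 58.

58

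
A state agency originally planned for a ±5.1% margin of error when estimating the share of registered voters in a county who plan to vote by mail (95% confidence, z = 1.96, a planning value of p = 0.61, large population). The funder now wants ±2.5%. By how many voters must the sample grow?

1111

At ±5.1%: n = 1.96² × 0.2379 / 0.051² ≈ 351.37 → 352.
At ±2.5%: n = 1.96² × 0.2379 / 0.025² ≈ 1462.27 → 1463.
Additional respondents: 1463 − 352 = 1111.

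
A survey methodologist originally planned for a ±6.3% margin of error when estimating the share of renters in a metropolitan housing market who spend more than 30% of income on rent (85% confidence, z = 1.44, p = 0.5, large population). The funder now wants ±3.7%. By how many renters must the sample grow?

248

At ±6.3%: n = 1.44² × 0.2500 / 0.063² ≈ 130.61 → 131.
At ±3.7%: n = 1.44² × 0.2500 / 0.037² ≈ 378.67 → 379.
Additional respondents: 379 − 131 = 248.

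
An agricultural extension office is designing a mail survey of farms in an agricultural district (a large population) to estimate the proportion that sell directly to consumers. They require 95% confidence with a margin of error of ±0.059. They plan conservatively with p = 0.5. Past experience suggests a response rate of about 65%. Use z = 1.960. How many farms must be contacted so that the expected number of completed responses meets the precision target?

425

Completed interviews needed: n₀ = 1.960² × 0.2500 / 0.059² ≈ 275.90 → 276.
At a 65% response rate, contacts needed = 276 / 0.65 ≈ 424.62 → 425.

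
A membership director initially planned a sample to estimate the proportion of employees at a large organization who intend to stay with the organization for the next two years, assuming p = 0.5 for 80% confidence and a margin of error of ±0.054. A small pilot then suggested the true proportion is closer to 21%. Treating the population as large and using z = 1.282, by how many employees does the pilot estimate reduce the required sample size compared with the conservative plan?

47

Conservative (p = 0.5): n = 1.282² × 0.25 / 0.054² ≈ 140.91 → 141.
Using p = 0.21: p(1−p) = 0.1659, so n = 1.282² × 0.1659 / 0.054² ≈ 93.51 → 94.
Reduction: 141 − 94 = 47.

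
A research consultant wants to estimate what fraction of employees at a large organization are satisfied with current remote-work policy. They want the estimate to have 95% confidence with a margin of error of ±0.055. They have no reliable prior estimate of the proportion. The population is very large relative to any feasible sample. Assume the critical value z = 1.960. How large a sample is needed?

With no prior estimate, use p = 0.5, giving p(1−p) = 0.25.
n = z²·p(1−p)/E² = 1.960² × 0.2500 / 0.055² = 3.8416 × 0.2500 / 0.003025 ≈ 317.49.
Rounding up gives n = 318.

318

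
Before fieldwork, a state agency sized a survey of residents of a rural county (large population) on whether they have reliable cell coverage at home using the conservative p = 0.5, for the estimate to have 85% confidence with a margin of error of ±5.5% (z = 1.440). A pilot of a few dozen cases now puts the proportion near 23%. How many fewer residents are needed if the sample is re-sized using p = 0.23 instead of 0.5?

Conservative (p = 0.5): n = 1.440² × 0.25 / 0.055² ≈ 171.37 → 172.
Using p = 0.23: p(1−p) = 0.1771, so n = 1.440² × 0.1771 / 0.055² ≈ 121.40 → 122.
Reduction: 172 − 122 = 50.

50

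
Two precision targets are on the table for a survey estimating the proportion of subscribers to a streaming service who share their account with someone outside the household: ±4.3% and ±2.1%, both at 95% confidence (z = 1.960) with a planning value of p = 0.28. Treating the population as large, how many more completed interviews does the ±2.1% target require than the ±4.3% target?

At ±4.3%: n = 1.960² × 0.2016 / 0.043² ≈ 418.86 → 419.
At ±2.1%: n = 1.960² × 0.2016 / 0.021² ≈ 1756.16 → 1757.
Additional respondents: 1757 − 419 = 1338.

1338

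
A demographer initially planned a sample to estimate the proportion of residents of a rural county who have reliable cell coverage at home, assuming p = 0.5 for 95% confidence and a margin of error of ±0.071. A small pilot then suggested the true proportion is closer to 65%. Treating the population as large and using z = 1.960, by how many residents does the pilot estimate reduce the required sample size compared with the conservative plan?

Conservative (p = 0.5): n = 1.960² × 0.25 / 0.071² ≈ 190.52 → 191.
Using p = 0.65: p(1−p) = 0.2275, so n = 1.960² × 0.2275 / 0.071² ≈ 173.37 → 174.
Reduction: 191 − 174 = 17.

17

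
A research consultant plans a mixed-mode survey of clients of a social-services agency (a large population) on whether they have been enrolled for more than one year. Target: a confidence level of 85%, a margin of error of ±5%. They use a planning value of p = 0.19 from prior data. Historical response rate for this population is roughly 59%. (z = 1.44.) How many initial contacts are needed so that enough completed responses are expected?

217

Completed interviews needed: n₀ = 1.44² × 0.1539 / 0.050² ≈ 127.65 → 128.
At a 59% response rate, contacts needed = 128 / 0.59 ≈ 216.95 → 217.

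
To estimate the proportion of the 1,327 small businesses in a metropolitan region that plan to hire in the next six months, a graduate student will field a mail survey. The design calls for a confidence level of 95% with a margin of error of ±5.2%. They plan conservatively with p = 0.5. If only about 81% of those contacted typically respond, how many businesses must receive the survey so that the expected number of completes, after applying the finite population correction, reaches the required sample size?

For 95% confidence, z = 1.96.
Completed interviews needed (unadjusted): n₀ = 1.96² × 0.2500 / 0.052² ≈ 355.18 → 356.
FPC for N = 1,327: n = 356 / (1 + 355/1327) = 356 / 1.2675 ≈ 280.86 → 281.
At an 81% response rate, contacts needed = 281 / 0.81 ≈ 346.91 → 347.

347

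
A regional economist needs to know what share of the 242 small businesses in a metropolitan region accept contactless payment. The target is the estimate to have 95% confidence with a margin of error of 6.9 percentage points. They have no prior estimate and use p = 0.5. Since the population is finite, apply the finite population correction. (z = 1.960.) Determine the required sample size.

111

Unadjusted: n₀ = 1.960² × 0.50 × 0.50 / 0.069² ≈ 201.72, so n₀ = 202.
Finite population correction with N = 242: n = n₀ / (1 + (n₀−1)/N) = 202 / (1 + 201/242) = 202 / 1.8306 ≈ 110.35.
Rounding up, n = 111.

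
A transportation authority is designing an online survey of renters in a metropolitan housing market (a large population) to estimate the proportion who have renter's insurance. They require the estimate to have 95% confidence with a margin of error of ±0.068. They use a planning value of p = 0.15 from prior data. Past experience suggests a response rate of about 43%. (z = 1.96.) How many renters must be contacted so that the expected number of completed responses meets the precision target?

Completed interviews needed: n₀ = 1.96² × 0.1275 / 0.068² ≈ 105.93 → 106.
At a 43% response rate, contacts needed = 106 / 0.43 ≈ 246.51 → 247.

247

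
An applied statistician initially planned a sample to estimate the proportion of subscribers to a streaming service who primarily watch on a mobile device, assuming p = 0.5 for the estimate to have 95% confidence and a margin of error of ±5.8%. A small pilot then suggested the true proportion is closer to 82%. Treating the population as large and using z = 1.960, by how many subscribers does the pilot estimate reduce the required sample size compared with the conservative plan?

Conservative (p = 0.5): n = 1.960² × 0.25 / 0.058² ≈ 285.49 → 286.
Using p = 0.82: p(1−p) = 0.1476, so n = 1.960² × 0.1476 / 0.058² ≈ 168.56 → 169.
Reduction: 286 − 169 = 117.

117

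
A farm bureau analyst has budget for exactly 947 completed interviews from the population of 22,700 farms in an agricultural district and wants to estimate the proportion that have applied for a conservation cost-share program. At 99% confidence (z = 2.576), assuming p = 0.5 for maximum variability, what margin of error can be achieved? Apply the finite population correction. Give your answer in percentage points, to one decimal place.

Finite-population factor: (N−n)/(N−1) = (22700−947)/(22700−1) = 0.9583.
SE(p̂) = √[p(1−p)/n · (N−n)/(N−1)] = √[0.2500/947 × 0.9583] = 0.01591.
E = z × SE = 2.576 × 0.01591 = 0.04097 ≈ 4.1 percentage points.

4.1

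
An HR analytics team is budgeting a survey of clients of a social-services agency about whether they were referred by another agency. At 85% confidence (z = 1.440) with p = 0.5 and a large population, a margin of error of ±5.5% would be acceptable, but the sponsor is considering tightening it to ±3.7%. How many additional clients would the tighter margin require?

207

At ±5.5%: n = 1.440² × 0.2500 / 0.055² ≈ 171.37 → 172.
At ±3.7%: n = 1.440² × 0.2500 / 0.037² ≈ 378.67 → 379.
Additional respondents: 379 − 172 = 207.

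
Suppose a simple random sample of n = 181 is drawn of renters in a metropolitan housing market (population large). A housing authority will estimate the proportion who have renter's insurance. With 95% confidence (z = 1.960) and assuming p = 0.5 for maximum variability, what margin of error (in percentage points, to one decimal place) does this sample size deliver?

7.3

SE(p̂) = √[p(1−p)/n] = √[0.2500/181] = 0.03716.
E = z × SE = 1.960 × 0.03716 = 0.07284, or 7.3 percentage points.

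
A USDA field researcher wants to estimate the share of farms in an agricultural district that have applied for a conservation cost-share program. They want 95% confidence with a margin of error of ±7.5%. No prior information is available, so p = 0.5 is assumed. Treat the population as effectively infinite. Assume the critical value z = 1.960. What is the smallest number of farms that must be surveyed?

171

With p = 0.5, p(1−p) = 0.25.
n = z²·p(1−p)/E² = 1.960² × 0.2500 / 0.075² = 3.8416 × 0.2500 / 0.005625 ≈ 170.74.
Rounding up gives n = 171.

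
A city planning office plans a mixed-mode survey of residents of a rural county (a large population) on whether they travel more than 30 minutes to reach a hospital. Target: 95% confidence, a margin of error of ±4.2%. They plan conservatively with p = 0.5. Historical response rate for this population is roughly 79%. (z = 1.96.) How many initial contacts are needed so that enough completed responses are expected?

Completed interviews needed: n₀ = 1.96² × 0.2500 / 0.042² ≈ 544.44 → 545.
At a 79% response rate, contacts needed = 545 / 0.79 ≈ 689.87 → 690.

690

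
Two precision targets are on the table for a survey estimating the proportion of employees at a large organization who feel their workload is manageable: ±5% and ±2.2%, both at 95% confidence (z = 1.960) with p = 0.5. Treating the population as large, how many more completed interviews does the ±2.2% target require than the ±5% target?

1600

At ±5%: n = 1.960² × 0.2500 / 0.050² ≈ 384.16 → 385.
At ±2.2%: n = 1.960² × 0.2500 / 0.022² ≈ 1984.30 → 1985.
Additional respondents: 1985 − 385 = 1600.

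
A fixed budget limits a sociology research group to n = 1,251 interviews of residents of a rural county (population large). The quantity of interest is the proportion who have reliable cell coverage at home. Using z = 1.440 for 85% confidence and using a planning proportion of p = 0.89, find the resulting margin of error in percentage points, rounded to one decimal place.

1.3

SE(p̂) = √[p(1−p)/n] = √[0.0979/1251] = 0.00885.
E = z × SE = 1.440 × 0.00885 = 0.01274, or 1.3 percentage points.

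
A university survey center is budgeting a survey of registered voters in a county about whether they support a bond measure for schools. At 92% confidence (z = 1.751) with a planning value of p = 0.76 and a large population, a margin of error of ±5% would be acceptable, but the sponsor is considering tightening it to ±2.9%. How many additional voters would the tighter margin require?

At ±5%: n = 1.751² × 0.1824 / 0.050² ≈ 223.70 → 224.
At ±2.9%: n = 1.751² × 0.1824 / 0.029² ≈ 664.97 → 665.
Additional respondents: 665 − 224 = 441.

441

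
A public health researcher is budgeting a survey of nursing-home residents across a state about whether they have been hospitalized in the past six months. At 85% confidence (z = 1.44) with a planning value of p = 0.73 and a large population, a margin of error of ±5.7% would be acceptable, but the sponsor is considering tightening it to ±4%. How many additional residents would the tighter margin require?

130

At ±5.7%: n = 1.44² × 0.1971 / 0.057² ≈ 125.79 → 126.
At ±4%: n = 1.44² × 0.1971 / 0.040² ≈ 255.44 → 256.
Additional respondents: 256 − 126 = 130.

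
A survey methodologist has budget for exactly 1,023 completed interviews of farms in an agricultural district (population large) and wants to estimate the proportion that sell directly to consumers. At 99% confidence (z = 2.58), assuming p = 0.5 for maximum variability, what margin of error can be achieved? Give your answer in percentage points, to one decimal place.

SE(p̂) = √[p(1−p)/n] = √[0.2500/1023] = 0.01563.
E = z × SE = 2.58 × 0.01563 = 0.04033, or 4.0 percentage points.

4.0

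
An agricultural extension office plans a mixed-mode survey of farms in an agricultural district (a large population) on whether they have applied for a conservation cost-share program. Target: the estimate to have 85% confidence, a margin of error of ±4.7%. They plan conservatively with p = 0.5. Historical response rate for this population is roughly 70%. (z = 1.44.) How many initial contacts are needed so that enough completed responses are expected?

Completed interviews needed: n₀ = 1.44² × 0.2500 / 0.047² ≈ 234.68 → 235.
At a 70% response rate, contacts needed = 235 / 0.70 ≈ 335.71 → 336.

336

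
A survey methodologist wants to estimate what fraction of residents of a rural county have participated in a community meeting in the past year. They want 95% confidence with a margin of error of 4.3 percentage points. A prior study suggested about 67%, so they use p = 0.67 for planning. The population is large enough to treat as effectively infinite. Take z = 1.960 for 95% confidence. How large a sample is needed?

With p = 0.67, p(1−p) = 0.2211.
n = z²·p(1−p)/E² = 1.960² × 0.2211 / 0.043² = 3.8416 × 0.2211 / 0.001849 ≈ 459.37.
Rounding up gives n = 460.

460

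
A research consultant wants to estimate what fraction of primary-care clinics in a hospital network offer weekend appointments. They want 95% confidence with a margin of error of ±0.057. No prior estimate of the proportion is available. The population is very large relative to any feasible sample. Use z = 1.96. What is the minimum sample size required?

With no prior estimate, use p = 0.5, giving p(1−p) = 0.25.
n = z²·p(1−p)/E² = 1.96² × 0.2500 / 0.057² = 3.8416 × 0.2500 / 0.003249 ≈ 295.60.
Rounding up gives n = 296.

296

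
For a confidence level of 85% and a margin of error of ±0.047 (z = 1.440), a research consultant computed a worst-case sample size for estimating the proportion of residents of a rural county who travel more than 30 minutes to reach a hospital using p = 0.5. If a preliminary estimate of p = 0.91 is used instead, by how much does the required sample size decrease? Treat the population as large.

Conservative (p = 0.5): n = 1.440² × 0.25 / 0.047² ≈ 234.68 → 235.
Using p = 0.91: p(1−p) = 0.0819, so n = 1.440² × 0.0819 / 0.047² ≈ 76.88 → 77.
Reduction: 235 − 77 = 158.

158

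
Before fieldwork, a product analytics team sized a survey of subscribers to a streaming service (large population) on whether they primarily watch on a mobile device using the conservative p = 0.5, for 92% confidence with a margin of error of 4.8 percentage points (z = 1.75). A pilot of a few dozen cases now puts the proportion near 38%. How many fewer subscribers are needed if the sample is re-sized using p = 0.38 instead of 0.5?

Conservative (p = 0.5): n = 1.75² × 0.25 / 0.048² ≈ 332.30 → 333.
Using p = 0.38: p(1−p) = 0.2356, so n = 1.75² × 0.2356 / 0.048² ≈ 313.16 → 314.
Reduction: 333 − 314 = 19.

19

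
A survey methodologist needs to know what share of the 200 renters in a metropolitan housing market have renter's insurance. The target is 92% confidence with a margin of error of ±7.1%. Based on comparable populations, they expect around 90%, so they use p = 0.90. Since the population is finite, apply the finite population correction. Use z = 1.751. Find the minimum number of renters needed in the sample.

44

Unadjusted: n₀ = 1.751² × 0.90 × 0.10 / 0.071² ≈ 54.74, so n₀ = 55.
Finite population correction with N = 200: n = n₀ / (1 + (n₀−1)/N) = 55 / (1 + 54/200) = 55 / 1.2700 ≈ 43.31.
Rounding up, n = 44.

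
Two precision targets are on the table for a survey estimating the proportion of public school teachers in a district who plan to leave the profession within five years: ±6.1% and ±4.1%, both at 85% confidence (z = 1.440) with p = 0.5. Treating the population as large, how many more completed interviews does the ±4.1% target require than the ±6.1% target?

169

At ±6.1%: n = 1.440² × 0.2500 / 0.061² ≈ 139.32 → 140.
At ±4.1%: n = 1.440² × 0.2500 / 0.041² ≈ 308.39 → 309.
Additional respondents: 309 − 140 = 169.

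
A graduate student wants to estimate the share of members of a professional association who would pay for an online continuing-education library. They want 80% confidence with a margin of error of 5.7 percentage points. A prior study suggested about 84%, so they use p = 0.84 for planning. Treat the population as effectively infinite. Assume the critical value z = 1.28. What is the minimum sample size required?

With p = 0.84, p(1−p) = 0.1344.
n = z²·p(1−p)/E² = 1.28² × 0.1344 / 0.057² = 1.6384 × 0.1344 / 0.003249 ≈ 67.77.
Rounding up gives n = 68.

68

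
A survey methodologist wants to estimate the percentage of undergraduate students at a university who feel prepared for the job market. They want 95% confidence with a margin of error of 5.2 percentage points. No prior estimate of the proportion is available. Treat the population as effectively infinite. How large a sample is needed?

For 95% confidence, z = 1.960.
With no prior estimate, use p = 0.5, giving p(1−p) = 0.25.
n = z²·p(1−p)/E² = 1.960² × 0.2500 / 0.052² = 3.8416 × 0.2500 / 0.002704 ≈ 355.18.
Rounding up gives n = 356.

356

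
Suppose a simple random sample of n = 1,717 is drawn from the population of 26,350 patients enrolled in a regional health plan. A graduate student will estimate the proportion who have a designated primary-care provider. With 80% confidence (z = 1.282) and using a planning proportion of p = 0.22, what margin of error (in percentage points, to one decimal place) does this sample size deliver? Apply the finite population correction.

Finite-population factor: (N−n)/(N−1) = (26350−1717)/(26350−1) = 0.9349.
SE(p̂) = √[p(1−p)/n · (N−n)/(N−1)] = √[0.1716/1717 × 0.9349] = 0.00967.
E = z × SE = 1.282 × 0.00967 = 0.01239 ≈ 1.2 percentage points.

1.2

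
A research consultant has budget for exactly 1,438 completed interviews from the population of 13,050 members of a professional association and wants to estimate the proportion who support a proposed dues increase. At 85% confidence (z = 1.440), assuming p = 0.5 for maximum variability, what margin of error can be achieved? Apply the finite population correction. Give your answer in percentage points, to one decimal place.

1.8

Finite-population factor: (N−n)/(N−1) = (13050−1438)/(13050−1) = 0.8899.
SE(p̂) = √[p(1−p)/n · (N−n)/(N−1)] = √[0.2500/1438 × 0.8899] = 0.01244.
E = z × SE = 1.440 × 0.01244 = 0.01791 ≈ 1.8 percentage points.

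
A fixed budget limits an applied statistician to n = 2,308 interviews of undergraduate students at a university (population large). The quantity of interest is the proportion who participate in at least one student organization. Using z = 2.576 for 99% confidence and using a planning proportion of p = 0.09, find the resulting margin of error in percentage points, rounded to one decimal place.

1.5

SE(p̂) = √[p(1−p)/n] = √[0.0819/2308] = 0.00596.
E = z × SE = 2.576 × 0.00596 = 0.01535, or 1.5 percentage points.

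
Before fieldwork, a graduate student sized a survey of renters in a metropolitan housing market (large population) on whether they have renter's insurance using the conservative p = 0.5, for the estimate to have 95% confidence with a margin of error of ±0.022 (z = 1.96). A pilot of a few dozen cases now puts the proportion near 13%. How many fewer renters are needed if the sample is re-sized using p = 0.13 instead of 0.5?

Conservative (p = 0.5): n = 1.96² × 0.25 / 0.022² ≈ 1984.30 → 1985.
Using p = 0.13: p(1−p) = 0.1131, so n = 1.96² × 0.1131 / 0.022² ≈ 897.70 → 898.
Reduction: 1985 − 898 = 1087.

1087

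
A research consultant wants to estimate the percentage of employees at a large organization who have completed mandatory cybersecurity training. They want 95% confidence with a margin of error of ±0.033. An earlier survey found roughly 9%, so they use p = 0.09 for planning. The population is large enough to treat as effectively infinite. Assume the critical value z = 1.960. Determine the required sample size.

With p = 0.09, p(1−p) = 0.0819.
n = z²·p(1−p)/E² = 1.960² × 0.0819 / 0.033² = 3.8416 × 0.0819 / 0.001089 ≈ 288.91.
Rounding up gives n = 289.

289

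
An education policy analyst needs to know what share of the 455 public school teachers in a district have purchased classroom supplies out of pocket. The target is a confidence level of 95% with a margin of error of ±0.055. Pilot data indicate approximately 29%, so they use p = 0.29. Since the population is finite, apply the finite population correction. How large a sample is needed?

167

For 95% confidence, z = 1.960.
Unadjusted: n₀ = 1.960² × 0.29 × 0.71 / 0.055² ≈ 261.48, so n₀ = 262.
Finite population correction with N = 455: n = n₀ / (1 + (n₀−1)/N) = 262 / (1 + 261/455) = 262 / 1.5736 ≈ 166.49.
Rounding up, n = 167.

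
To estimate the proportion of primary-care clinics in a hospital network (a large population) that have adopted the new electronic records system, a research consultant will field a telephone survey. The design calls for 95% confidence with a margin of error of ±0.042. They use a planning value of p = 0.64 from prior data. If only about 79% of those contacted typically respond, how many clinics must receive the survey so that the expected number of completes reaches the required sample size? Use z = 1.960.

Completed interviews needed: n₀ = 1.960² × 0.2304 / 0.042² ≈ 501.76 → 502.
At a 79% response rate, contacts needed = 502 / 0.79 ≈ 635.44 → 636.

636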